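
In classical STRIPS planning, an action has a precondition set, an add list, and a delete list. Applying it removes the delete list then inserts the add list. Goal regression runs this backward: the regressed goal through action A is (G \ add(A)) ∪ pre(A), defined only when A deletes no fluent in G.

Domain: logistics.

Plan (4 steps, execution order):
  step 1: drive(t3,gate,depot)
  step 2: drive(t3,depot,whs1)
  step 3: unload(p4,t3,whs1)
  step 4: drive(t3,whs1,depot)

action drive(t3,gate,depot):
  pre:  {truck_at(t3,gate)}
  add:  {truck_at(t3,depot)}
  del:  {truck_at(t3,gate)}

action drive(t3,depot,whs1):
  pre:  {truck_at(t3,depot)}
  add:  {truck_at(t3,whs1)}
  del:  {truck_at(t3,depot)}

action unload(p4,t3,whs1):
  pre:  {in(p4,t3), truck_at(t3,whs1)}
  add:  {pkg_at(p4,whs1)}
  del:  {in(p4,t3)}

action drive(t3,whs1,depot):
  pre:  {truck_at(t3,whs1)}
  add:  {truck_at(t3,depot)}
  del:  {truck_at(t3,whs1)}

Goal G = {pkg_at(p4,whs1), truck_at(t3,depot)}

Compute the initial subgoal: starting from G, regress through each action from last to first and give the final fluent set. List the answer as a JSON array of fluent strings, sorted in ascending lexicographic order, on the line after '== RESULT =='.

Regress step by step:
  through step 4 (drive(t3,whs1,depot)): drop {truck_at(t3,depot)}, keep {pkg_at(p4,whs1)}, require {truck_at(t3,whs1)}
    → {pkg_at(p4,whs1), truck_at(t3,whs1)}
  through step 3 (unload(p4,t3,whs1)): drop {pkg_at(p4,whs1)}, keep {truck_at(t3,whs1)}, require {in(p4,t3), truck_at(t3,whs1)}
    → {in(p4,t3), truck_at(t3,whs1)}
  through step 2 (drive(t3,depot,whs1)): drop {truck_at(t3,whs1)}, keep {in(p4,t3)}, require {truck_at(t3,depot)}
    → {in(p4,t3), truck_at(t3,depot)}
  through step 1 (drive(t3,gate,depot)): drop {truck_at(t3,depot)}, keep {in(p4,t3)}, require {truck_at(t3,gate)}
    → {in(p4,t3), truck_at(t3,gate)}

== RESULT ==
["in(p4,t3)", "truck_at(t3,gate)"]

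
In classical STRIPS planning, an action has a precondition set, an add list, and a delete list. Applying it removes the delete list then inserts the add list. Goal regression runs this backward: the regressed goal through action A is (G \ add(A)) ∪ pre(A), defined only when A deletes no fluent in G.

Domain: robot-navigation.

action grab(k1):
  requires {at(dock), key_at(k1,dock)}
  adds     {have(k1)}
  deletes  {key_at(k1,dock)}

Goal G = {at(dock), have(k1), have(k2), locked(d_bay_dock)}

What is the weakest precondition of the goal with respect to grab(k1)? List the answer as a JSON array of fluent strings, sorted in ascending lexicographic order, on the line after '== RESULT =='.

Regress:
  G ∩ del = {}  (empty — regression defined)
  G \ add = {at(dock), have(k1), have(k2), locked(d_bay_dock)} \ {have(k1)} = {at(dock), have(k2), locked(d_bay_dock)}
  ∪ pre   = {at(dock), have(k2), locked(d_bay_dock)} ∪ {at(dock), key_at(k1,dock)}
          = {at(dock), have(k2), key_at(k1,dock), locked(d_bay_dock)}

== RESULT ==
["at(dock)", "have(k2)", "key_at(k1,dock)", "locked(d_bay_dock)"]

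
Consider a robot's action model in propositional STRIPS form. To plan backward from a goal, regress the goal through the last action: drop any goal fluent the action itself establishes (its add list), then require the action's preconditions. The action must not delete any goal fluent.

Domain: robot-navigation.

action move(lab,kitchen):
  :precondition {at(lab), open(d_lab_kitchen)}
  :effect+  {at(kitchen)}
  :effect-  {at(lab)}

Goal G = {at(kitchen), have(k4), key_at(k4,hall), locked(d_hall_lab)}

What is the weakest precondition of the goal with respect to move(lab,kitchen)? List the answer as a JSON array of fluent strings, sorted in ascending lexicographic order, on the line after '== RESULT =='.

Compute (G \ add) ∪ pre:
  G ∩ del = {}  (empty — regression defined)
  G \ add = {at(kitchen), have(k4), key_at(k4,hall), locked(d_hall_lab)} \ {at(kitchen)} = {have(k4), key_at(k4,hall), locked(d_hall_lab)}
  ∪ pre   = {have(k4), key_at(k4,hall), locked(d_hall_lab)} ∪ {at(lab), open(d_lab_kitchen)}
          = {at(lab), have(k4), key_at(k4,hall), locked(d_hall_lab), open(d_lab_kitchen)}

== RESULT ==
["at(lab)", "have(k4)", "key_at(k4,hall)", "locked(d_hall_lab)", "open(d_lab_kitchen)"]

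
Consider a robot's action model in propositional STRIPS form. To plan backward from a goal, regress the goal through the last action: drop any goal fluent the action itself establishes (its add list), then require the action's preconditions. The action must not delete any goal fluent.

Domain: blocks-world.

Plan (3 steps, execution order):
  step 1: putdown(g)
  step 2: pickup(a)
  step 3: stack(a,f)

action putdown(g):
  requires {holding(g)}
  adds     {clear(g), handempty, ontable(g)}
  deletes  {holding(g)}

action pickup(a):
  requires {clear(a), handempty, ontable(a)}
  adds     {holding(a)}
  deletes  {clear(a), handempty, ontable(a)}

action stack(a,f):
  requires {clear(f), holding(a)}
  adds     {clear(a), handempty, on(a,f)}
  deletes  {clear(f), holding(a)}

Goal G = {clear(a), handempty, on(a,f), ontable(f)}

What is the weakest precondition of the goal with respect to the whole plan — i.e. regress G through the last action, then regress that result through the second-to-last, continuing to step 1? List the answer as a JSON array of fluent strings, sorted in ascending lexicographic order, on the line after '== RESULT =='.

Work backward from the goal:
  through step 3 (stack(a,f)): drop {clear(a), handempty, on(a,f)}, keep {ontable(f)}, require {clear(f), holding(a)}
    → {clear(f), holding(a), ontable(f)}
  through step 2 (pickup(a)): drop {holding(a)}, keep {clear(f), ontable(f)}, require {clear(a), handempty, ontable(a)}
    → {clear(a), clear(f), handempty, ontable(a), ontable(f)}
  through step 1 (putdown(g)): drop {handempty}, keep {clear(a), clear(f), ontable(a), ontable(f)}, require {holding(g)}
    → {clear(a), clear(f), holding(g), ontable(a), ontable(f)}

== RESULT ==
["clear(a)", "clear(f)", "holding(g)", "ontable(a)", "ontable(f)"]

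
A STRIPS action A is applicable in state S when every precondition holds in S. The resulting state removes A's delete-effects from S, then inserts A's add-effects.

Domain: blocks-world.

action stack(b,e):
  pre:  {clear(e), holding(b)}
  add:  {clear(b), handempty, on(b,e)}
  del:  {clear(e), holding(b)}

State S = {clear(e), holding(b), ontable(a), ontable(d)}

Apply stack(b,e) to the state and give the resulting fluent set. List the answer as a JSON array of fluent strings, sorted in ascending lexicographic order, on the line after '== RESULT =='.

Compute (S \ del) ∪ add:
  pre ⊆ S: {clear(e), holding(b)} ⊆ S  — applicable
  S \ del = {ontable(a), ontable(d)}
  ∪ add   = {clear(b), handempty, on(b,e), ontable(a), ontable(d)}

== RESULT ==
["clear(b)", "handempty", "on(b,e)", "ontable(a)", "ontable(d)"]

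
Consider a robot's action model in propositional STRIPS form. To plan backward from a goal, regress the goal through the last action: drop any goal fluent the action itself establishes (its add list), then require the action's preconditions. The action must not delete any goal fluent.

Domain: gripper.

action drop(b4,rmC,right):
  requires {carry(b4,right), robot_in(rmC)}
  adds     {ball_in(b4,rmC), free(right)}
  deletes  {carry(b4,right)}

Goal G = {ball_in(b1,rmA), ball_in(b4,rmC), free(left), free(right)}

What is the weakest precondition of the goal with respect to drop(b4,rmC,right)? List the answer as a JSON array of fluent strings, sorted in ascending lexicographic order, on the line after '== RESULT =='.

Regress:
  G ∩ del = {}  (empty — regression defined)
  G \ add = {ball_in(b1,rmA), ball_in(b4,rmC), free(left), free(right)} \ {ball_in(b4,rmC), free(right)} = {ball_in(b1,rmA), free(left)}
  ∪ pre   = {ball_in(b1,rmA), free(left)} ∪ {carry(b4,right), robot_in(rmC)}
          = {ball_in(b1,rmA), carry(b4,right), free(left), robot_in(rmC)}

== RESULT ==
["ball_in(b1,rmA)", "carry(b4,right)", "free(left)", "robot_in(rmC)"]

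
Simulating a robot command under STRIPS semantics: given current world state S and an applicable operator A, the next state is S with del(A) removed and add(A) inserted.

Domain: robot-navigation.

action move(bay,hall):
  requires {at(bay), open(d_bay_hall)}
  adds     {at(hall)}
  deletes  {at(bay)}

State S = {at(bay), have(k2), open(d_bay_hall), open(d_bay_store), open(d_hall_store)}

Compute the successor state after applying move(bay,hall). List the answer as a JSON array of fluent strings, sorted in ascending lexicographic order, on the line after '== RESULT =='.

Progress:
  pre ⊆ S: {at(bay), open(d_bay_hall)} ⊆ S  — applicable
  S \ del = {have(k2), open(d_bay_hall), open(d_bay_store), open(d_hall_store)}
  ∪ add   = {at(hall), have(k2), open(d_bay_hall), open(d_bay_store), open(d_hall_store)}

== RESULT ==
["at(hall)", "have(k2)", "open(d_bay_hall)", "open(d_bay_store)", "open(d_hall_store)"]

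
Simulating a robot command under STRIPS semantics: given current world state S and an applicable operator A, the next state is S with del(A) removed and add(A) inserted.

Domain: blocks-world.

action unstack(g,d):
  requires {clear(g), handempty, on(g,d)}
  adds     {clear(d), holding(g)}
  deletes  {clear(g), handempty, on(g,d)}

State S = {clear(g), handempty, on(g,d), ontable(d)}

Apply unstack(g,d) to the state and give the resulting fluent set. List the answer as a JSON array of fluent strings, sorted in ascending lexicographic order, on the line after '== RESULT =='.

Compute (S \ del) ∪ add:
  pre ⊆ S: {clear(g), handempty, on(g,d)} ⊆ S  — applicable
  S \ del = {ontable(d)}
  ∪ add   = {clear(d), holding(g), ontable(d)}

== RESULT ==
["clear(d)", "holding(g)", "ontable(d)"]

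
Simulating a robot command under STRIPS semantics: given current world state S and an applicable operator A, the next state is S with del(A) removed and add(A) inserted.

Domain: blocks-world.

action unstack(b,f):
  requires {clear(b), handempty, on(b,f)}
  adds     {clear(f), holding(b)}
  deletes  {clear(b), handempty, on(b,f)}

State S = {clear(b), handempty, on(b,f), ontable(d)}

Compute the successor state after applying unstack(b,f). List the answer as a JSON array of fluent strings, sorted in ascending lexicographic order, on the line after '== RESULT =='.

Progress:
  pre ⊆ S: {clear(b), handempty, on(b,f)} ⊆ S  — applicable
  S \ del = {ontable(d)}
  ∪ add   = {clear(f), holding(b), ontable(d)}

== RESULT ==
["clear(f)", "holding(b)", "ontable(d)"]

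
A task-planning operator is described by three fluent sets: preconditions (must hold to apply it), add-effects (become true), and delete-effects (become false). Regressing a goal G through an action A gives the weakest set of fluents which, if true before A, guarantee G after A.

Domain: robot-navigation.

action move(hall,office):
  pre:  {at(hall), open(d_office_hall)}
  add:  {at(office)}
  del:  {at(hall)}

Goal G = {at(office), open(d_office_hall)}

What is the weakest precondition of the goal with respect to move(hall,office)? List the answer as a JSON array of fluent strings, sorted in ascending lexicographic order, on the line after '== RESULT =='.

Compute (G \ add) ∪ pre:
  G ∩ del = {}  (empty — regression defined)
  G \ add = {at(office), open(d_office_hall)} \ {at(office)} = {open(d_office_hall)}
  ∪ pre   = {open(d_office_hall)} ∪ {at(hall), open(d_office_hall)}
          = {at(hall), open(d_office_hall)}

== RESULT ==
["at(hall)", "open(d_office_hall)"]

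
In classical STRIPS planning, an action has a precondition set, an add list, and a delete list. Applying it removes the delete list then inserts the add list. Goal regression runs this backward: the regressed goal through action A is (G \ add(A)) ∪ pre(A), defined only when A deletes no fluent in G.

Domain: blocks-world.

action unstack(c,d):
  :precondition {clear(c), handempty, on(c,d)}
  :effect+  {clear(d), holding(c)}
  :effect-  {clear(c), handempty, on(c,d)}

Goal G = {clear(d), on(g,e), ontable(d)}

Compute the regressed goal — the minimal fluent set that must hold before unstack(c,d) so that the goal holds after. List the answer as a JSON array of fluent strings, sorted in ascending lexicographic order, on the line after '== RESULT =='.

Regress:
  G ∩ del = {}  (empty — regression defined)
  G \ add = {clear(d), on(g,e), ontable(d)} \ {clear(d), holding(c)} = {on(g,e), ontable(d)}
  ∪ pre   = {on(g,e), ontable(d)} ∪ {clear(c), handempty, on(c,d)}
          = {clear(c), handempty, on(c,d), on(g,e), ontable(d)}

== RESULT ==
["clear(c)", "handempty", "on(c,d)", "on(g,e)", "ontable(d)"]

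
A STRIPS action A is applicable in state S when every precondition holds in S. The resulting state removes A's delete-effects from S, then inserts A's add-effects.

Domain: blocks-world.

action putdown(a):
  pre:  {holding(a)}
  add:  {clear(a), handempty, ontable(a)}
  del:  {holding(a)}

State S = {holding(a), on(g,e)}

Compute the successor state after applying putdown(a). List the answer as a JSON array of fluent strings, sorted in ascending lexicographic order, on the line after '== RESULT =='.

Progress:
  pre ⊆ S: {holding(a)} ⊆ S  — applicable
  S \ del = {on(g,e)}
  ∪ add   = {clear(a), handempty, on(g,e), ontable(a)}

== RESULT ==
["clear(a)", "handempty", "on(g,e)", "ontable(a)"]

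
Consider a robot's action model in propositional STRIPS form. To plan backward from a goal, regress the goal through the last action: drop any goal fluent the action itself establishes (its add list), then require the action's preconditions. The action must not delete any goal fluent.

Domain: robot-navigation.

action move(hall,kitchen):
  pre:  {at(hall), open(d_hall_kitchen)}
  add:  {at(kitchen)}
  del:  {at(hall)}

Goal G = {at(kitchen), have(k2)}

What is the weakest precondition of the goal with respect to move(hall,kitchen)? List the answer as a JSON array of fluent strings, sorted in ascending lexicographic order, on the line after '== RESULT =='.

Regress:
  G ∩ del = {}  (empty — regression defined)
  G \ add = {at(kitchen), have(k2)} \ {at(kitchen)} = {have(k2)}
  ∪ pre   = {have(k2)} ∪ {at(hall), open(d_hall_kitchen)}
          = {at(hall), have(k2), open(d_hall_kitchen)}

== RESULT ==
["at(hall)", "have(k2)", "open(d_hall_kitchen)"]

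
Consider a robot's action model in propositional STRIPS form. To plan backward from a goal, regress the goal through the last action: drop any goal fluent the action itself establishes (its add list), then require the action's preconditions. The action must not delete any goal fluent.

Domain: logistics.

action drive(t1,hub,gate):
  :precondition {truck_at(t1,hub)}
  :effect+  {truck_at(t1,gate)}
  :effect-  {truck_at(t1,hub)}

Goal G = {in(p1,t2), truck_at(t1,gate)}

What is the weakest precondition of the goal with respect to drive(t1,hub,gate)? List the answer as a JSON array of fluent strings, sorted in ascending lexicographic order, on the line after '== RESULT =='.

Regress:
  G ∩ del = {}  (empty — regression defined)
  G \ add = {in(p1,t2), truck_at(t1,gate)} \ {truck_at(t1,gate)} = {in(p1,t2)}
  ∪ pre   = {in(p1,t2)} ∪ {truck_at(t1,hub)}
          = {in(p1,t2), truck_at(t1,hub)}

== RESULT ==
["in(p1,t2)", "truck_at(t1,hub)"]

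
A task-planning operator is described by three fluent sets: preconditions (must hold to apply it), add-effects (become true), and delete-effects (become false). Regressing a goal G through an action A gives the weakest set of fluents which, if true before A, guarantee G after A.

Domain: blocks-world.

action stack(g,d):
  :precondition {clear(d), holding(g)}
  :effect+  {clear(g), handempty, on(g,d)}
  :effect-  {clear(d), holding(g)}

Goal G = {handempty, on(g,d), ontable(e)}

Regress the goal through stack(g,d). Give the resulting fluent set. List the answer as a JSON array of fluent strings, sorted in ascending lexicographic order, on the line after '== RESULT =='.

Compute (G \ add) ∪ pre:
  G ∩ del = {}  (empty — regression defined)
  G \ add = {handempty, on(g,d), ontable(e)} \ {clear(g), handempty, on(g,d)} = {ontable(e)}
  ∪ pre   = {ontable(e)} ∪ {clear(d), holding(g)}
          = {clear(d), holding(g), ontable(e)}

== RESULT ==
["clear(d)", "holding(g)", "ontable(e)"]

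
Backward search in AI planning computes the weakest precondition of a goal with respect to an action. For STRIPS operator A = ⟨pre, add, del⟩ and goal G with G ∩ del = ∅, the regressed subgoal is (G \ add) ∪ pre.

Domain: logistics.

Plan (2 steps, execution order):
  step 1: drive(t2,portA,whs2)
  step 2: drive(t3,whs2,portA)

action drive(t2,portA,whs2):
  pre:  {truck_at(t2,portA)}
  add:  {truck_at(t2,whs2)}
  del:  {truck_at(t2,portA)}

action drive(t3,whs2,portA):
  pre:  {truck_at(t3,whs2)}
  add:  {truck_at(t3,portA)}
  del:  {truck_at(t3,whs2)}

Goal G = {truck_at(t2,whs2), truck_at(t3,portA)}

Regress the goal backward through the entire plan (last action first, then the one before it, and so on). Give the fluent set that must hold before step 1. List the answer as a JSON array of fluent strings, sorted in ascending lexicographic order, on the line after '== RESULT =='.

Regress step by step:
  through step 2 (drive(t3,whs2,portA)): drop {truck_at(t3,portA)}, keep {truck_at(t2,whs2)}, require {truck_at(t3,whs2)}
    → {truck_at(t2,whs2), truck_at(t3,whs2)}
  through step 1 (drive(t2,portA,whs2)): drop {truck_at(t2,whs2)}, keep {truck_at(t3,whs2)}, require {truck_at(t2,portA)}
    → {truck_at(t2,portA), truck_at(t3,whs2)}

== RESULT ==
["truck_at(t2,portA)", "truck_at(t3,whs2)"]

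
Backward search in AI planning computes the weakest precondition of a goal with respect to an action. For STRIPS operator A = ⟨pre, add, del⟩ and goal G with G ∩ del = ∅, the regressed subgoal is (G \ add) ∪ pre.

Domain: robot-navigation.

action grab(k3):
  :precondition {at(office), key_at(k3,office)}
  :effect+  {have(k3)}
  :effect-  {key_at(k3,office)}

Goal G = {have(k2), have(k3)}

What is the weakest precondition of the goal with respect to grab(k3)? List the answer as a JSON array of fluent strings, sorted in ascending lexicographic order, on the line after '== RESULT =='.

Compute (G \ add) ∪ pre:
  G ∩ del = {}  (empty — regression defined)
  G \ add = {have(k2), have(k3)} \ {have(k3)} = {have(k2)}
  ∪ pre   = {have(k2)} ∪ {at(office), key_at(k3,office)}
          = {at(office), have(k2), key_at(k3,office)}

== RESULT ==
["at(office)", "have(k2)", "key_at(k3,office)"]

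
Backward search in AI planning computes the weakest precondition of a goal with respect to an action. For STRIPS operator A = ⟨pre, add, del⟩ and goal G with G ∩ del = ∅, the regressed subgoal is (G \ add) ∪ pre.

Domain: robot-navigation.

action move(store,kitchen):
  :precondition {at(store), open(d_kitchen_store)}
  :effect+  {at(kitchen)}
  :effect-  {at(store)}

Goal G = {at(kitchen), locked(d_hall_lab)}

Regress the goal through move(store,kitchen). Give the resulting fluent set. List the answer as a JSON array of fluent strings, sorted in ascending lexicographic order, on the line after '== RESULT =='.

Regress:
  G ∩ del = {}  (empty — regression defined)
  G \ add = {at(kitchen), locked(d_hall_lab)} \ {at(kitchen)} = {locked(d_hall_lab)}
  ∪ pre   = {locked(d_hall_lab)} ∪ {at(store), open(d_kitchen_store)}
          = {at(store), locked(d_hall_lab), open(d_kitchen_store)}

== RESULT ==
["at(store)", "locked(d_hall_lab)", "open(d_kitchen_store)"]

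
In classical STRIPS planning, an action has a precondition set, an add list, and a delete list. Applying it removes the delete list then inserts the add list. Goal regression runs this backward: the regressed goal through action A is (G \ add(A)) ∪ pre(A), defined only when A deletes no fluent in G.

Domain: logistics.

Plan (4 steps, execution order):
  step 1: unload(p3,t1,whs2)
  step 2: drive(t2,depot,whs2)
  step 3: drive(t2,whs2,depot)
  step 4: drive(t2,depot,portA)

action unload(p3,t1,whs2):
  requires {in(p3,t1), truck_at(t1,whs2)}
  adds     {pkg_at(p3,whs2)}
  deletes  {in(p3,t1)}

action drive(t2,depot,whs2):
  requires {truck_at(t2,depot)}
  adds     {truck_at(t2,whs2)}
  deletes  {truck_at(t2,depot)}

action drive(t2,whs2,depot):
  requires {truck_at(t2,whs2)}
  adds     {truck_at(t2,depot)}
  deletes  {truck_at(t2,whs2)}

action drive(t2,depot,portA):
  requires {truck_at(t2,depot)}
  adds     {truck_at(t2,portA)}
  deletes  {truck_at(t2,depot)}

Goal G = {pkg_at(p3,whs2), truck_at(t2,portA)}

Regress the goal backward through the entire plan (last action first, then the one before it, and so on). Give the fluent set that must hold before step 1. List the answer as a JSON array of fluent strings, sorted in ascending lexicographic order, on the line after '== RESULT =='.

Work backward from the goal:
  through step 4 (drive(t2,depot,portA)): drop {truck_at(t2,portA)}, keep {pkg_at(p3,whs2)}, require {truck_at(t2,depot)}
    → {pkg_at(p3,whs2), truck_at(t2,depot)}
  through step 3 (drive(t2,whs2,depot)): drop {truck_at(t2,depot)}, keep {pkg_at(p3,whs2)}, require {truck_at(t2,whs2)}
    → {pkg_at(p3,whs2), truck_at(t2,whs2)}
  through step 2 (drive(t2,depot,whs2)): drop {truck_at(t2,whs2)}, keep {pkg_at(p3,whs2)}, require {truck_at(t2,depot)}
    → {pkg_at(p3,whs2), truck_at(t2,depot)}
  through step 1 (unload(p3,t1,whs2)): drop {pkg_at(p3,whs2)}, keep {truck_at(t2,depot)}, require {in(p3,t1), truck_at(t1,whs2)}
    → {in(p3,t1), truck_at(t1,whs2), truck_at(t2,depot)}

== RESULT ==
["in(p3,t1)", "truck_at(t1,whs2)", "truck_at(t2,depot)"]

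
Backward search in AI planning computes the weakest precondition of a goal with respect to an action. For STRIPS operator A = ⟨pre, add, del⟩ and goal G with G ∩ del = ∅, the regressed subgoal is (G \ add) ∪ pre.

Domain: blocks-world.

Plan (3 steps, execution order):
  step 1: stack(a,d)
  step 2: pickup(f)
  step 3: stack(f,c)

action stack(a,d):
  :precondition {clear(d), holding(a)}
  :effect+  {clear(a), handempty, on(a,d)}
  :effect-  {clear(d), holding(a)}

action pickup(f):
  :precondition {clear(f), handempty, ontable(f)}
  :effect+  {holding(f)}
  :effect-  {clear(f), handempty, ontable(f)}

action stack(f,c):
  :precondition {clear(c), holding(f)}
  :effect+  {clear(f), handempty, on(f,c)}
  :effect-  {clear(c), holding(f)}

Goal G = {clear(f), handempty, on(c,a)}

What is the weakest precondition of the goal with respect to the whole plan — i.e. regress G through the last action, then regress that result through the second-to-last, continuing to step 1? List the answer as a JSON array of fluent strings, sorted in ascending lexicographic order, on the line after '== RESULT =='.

Work backward from the goal:
  through step 3 (stack(f,c)): drop {clear(f), handempty}, keep {on(c,a)}, require {clear(c), holding(f)}
    → {clear(c), holding(f), on(c,a)}
  through step 2 (pickup(f)): drop {holding(f)}, keep {clear(c), on(c,a)}, require {clear(f), handempty, ontable(f)}
    → {clear(c), clear(f), handempty, on(c,a), ontable(f)}
  through step 1 (stack(a,d)): drop {handempty}, keep {clear(c), clear(f), on(c,a), ontable(f)}, require {clear(d), holding(a)}
    → {clear(c), clear(d), clear(f), holding(a), on(c,a), ontable(f)}

== RESULT ==
["clear(c)", "clear(d)", "clear(f)", "holding(a)", "on(c,a)", "ontable(f)"]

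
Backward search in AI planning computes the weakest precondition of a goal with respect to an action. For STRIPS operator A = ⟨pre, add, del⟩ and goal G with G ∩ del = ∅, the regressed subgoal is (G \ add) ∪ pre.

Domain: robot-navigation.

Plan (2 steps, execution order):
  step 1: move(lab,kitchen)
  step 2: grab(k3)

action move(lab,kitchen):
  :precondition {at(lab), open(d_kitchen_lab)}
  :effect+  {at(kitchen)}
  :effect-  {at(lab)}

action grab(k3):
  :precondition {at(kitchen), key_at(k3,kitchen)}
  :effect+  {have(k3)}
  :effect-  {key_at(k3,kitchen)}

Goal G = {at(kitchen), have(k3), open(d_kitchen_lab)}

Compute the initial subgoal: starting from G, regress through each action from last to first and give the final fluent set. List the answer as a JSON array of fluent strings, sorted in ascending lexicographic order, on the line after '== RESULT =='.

Work backward from the goal:
  through step 2 (grab(k3)): drop {have(k3)}, keep {at(kitchen), open(d_kitchen_lab)}, require {at(kitchen), key_at(k3,kitchen)}
    → {at(kitchen), key_at(k3,kitchen), open(d_kitchen_lab)}
  through step 1 (move(lab,kitchen)): drop {at(kitchen)}, keep {key_at(k3,kitchen), open(d_kitchen_lab)}, require {at(lab), open(d_kitchen_lab)}
    → {at(lab), key_at(k3,kitchen), open(d_kitchen_lab)}

== RESULT ==
["at(lab)", "key_at(k3,kitchen)", "open(d_kitchen_lab)"]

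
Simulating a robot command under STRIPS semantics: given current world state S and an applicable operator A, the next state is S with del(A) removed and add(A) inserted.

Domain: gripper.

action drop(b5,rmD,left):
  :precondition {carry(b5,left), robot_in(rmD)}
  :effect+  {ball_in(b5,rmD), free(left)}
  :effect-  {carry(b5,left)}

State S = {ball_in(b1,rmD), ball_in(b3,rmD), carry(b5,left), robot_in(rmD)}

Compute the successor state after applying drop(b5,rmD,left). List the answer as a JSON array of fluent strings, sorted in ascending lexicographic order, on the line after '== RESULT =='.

Compute (S \ del) ∪ add:
  pre ⊆ S: {carry(b5,left), robot_in(rmD)} ⊆ S  — applicable
  S \ del = {ball_in(b1,rmD), ball_in(b3,rmD), robot_in(rmD)}
  ∪ add   = {ball_in(b1,rmD), ball_in(b3,rmD), ball_in(b5,rmD), free(left), robot_in(rmD)}

== RESULT ==
["ball_in(b1,rmD)", "ball_in(b3,rmD)", "ball_in(b5,rmD)", "free(left)", "robot_in(rmD)"]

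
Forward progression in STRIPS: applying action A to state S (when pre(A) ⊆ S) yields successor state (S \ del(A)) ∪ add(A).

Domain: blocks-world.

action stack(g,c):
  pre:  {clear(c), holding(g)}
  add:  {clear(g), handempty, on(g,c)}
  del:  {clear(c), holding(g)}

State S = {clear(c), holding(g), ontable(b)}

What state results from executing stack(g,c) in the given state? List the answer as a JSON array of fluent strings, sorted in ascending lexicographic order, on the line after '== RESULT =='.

Progress:
  pre ⊆ S: {clear(c), holding(g)} ⊆ S  — applicable
  S \ del = {ontable(b)}
  ∪ add   = {clear(g), handempty, on(g,c), ontable(b)}

== RESULT ==
["clear(g)", "handempty", "on(g,c)", "ontable(b)"]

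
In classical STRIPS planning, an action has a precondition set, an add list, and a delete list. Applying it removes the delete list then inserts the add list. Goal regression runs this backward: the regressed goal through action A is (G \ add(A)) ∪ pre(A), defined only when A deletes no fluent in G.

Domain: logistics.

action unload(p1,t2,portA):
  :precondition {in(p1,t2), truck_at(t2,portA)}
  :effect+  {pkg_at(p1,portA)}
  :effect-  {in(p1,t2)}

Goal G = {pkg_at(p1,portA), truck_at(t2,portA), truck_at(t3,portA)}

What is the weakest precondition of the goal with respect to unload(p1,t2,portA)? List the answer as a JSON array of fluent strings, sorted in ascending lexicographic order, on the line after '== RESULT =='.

Regress:
  G ∩ del = {}  (empty — regression defined)
  G \ add = {pkg_at(p1,portA), truck_at(t2,portA), truck_at(t3,portA)} \ {pkg_at(p1,portA)} = {truck_at(t2,portA), truck_at(t3,portA)}
  ∪ pre   = {truck_at(t2,portA), truck_at(t3,portA)} ∪ {in(p1,t2), truck_at(t2,portA)}
          = {in(p1,t2), truck_at(t2,portA), truck_at(t3,portA)}

== RESULT ==
["in(p1,t2)", "truck_at(t2,portA)", "truck_at(t3,portA)"]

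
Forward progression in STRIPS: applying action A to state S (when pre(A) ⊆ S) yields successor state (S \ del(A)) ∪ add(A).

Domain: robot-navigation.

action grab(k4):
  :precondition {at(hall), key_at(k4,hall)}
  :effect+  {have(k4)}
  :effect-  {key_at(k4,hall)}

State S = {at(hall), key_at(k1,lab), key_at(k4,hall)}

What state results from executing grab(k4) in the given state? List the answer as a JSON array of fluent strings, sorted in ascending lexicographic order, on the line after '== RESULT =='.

Compute (S \ del) ∪ add:
  pre ⊆ S: {at(hall), key_at(k4,hall)} ⊆ S  — applicable
  S \ del = {at(hall), key_at(k1,lab)}
  ∪ add   = {at(hall), have(k4), key_at(k1,lab)}

== RESULT ==
["at(hall)", "have(k4)", "key_at(k1,lab)"]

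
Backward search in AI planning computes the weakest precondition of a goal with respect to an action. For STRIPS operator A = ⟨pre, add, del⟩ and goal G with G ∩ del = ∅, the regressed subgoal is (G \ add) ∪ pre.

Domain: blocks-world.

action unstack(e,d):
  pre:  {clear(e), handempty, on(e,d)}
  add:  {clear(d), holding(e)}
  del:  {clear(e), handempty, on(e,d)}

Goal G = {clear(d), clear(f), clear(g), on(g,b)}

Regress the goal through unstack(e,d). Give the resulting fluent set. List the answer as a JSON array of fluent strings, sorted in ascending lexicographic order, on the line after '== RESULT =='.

Regress:
  G ∩ del = {}  (empty — regression defined)
  G \ add = {clear(d), clear(f), clear(g), on(g,b)} \ {clear(d), holding(e)} = {clear(f), clear(g), on(g,b)}
  ∪ pre   = {clear(f), clear(g), on(g,b)} ∪ {clear(e), handempty, on(e,d)}
          = {clear(e), clear(f), clear(g), handempty, on(e,d), on(g,b)}

== RESULT ==
["clear(e)", "clear(f)", "clear(g)", "handempty", "on(e,d)", "on(g,b)"]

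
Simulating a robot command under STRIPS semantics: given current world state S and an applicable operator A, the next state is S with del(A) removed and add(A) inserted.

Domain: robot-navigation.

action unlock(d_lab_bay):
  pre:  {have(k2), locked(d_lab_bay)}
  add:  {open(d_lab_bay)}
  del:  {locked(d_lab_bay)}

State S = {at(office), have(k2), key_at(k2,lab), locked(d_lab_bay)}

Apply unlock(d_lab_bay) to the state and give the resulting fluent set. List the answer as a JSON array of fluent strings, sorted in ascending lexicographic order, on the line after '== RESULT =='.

Compute (S \ del) ∪ add:
  pre ⊆ S: {have(k2), locked(d_lab_bay)} ⊆ S  — applicable
  S \ del = {at(office), have(k2), key_at(k2,lab)}
  ∪ add   = {at(office), have(k2), key_at(k2,lab), open(d_lab_bay)}

== RESULT ==
["at(office)", "have(k2)", "key_at(k2,lab)", "open(d_lab_bay)"]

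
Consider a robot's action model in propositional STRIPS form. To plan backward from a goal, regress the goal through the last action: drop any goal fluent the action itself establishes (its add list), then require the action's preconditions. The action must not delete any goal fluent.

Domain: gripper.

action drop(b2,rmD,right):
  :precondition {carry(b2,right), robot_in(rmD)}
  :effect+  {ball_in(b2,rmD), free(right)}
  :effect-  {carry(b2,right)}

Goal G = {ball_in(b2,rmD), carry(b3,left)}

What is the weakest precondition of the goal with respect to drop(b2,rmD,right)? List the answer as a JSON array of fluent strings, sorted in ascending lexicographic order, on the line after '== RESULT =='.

Compute (G \ add) ∪ pre:
  G ∩ del = {}  (empty — regression defined)
  G \ add = {ball_in(b2,rmD), carry(b3,left)} \ {ball_in(b2,rmD), free(right)} = {carry(b3,left)}
  ∪ pre   = {carry(b3,left)} ∪ {carry(b2,right), robot_in(rmD)}
          = {carry(b2,right), carry(b3,left), robot_in(rmD)}

== RESULT ==
["carry(b2,right)", "carry(b3,left)", "robot_in(rmD)"]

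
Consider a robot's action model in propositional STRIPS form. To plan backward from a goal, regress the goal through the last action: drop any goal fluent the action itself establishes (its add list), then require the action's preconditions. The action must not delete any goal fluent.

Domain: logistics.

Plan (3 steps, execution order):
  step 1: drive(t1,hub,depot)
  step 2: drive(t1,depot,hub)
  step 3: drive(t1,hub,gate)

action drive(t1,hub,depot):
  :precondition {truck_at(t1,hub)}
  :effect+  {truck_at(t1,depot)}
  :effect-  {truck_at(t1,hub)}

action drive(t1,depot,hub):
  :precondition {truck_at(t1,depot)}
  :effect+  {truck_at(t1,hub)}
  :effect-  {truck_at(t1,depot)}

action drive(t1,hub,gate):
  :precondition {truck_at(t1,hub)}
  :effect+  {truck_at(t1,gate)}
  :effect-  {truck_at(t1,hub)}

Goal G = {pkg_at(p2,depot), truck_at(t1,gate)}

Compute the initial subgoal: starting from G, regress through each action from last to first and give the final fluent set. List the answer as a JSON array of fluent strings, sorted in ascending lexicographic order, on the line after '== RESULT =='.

Work backward from the goal:
  through step 3 (drive(t1,hub,gate)): drop {truck_at(t1,gate)}, keep {pkg_at(p2,depot)}, require {truck_at(t1,hub)}
    → {pkg_at(p2,depot), truck_at(t1,hub)}
  through step 2 (drive(t1,depot,hub)): drop {truck_at(t1,hub)}, keep {pkg_at(p2,depot)}, require {truck_at(t1,depot)}
    → {pkg_at(p2,depot), truck_at(t1,depot)}
  through step 1 (drive(t1,hub,depot)): drop {truck_at(t1,depot)}, keep {pkg_at(p2,depot)}, require {truck_at(t1,hub)}
    → {pkg_at(p2,depot), truck_at(t1,hub)}

== RESULT ==
["pkg_at(p2,depot)", "truck_at(t1,hub)"]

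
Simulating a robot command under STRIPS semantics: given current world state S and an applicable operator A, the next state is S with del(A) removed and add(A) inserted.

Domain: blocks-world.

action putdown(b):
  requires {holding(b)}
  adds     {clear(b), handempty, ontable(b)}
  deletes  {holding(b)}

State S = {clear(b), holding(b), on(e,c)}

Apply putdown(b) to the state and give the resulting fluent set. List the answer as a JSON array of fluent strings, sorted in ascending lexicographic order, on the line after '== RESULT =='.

Compute (S \ del) ∪ add:
  pre ⊆ S: {holding(b)} ⊆ S  — applicable
  S \ del = {clear(b), on(e,c)}
  ∪ add   = {clear(b), handempty, on(e,c), ontable(b)}

== RESULT ==
["clear(b)", "handempty", "on(e,c)", "ontable(b)"]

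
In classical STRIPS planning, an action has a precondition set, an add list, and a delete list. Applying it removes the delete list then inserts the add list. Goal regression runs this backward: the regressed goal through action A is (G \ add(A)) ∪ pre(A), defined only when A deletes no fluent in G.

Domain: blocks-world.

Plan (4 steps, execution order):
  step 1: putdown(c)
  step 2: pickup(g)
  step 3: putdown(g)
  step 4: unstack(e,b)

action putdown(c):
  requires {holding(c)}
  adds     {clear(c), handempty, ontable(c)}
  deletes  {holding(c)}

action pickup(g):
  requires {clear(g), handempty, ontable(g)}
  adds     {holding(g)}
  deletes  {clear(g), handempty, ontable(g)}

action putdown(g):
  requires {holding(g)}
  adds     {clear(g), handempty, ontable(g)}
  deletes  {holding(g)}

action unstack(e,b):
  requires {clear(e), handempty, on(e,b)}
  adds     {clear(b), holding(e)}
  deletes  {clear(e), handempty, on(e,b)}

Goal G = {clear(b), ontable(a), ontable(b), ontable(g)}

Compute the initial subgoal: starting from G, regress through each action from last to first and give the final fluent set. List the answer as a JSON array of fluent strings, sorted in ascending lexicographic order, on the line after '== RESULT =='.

Work backward from the goal:
  through step 4 (unstack(e,b)): drop {clear(b)}, keep {ontable(a), ontable(b), ontable(g)}, require {clear(e), handempty, on(e,b)}
    → {clear(e), handempty, on(e,b), ontable(a), ontable(b), ontable(g)}
  through step 3 (putdown(g)): drop {handempty, ontable(g)}, keep {clear(e), on(e,b), ontable(a), ontable(b)}, require {holding(g)}
    → {clear(e), holding(g), on(e,b), ontable(a), ontable(b)}
  through step 2 (pickup(g)): drop {holding(g)}, keep {clear(e), on(e,b), ontable(a), ontable(b)}, require {clear(g), handempty, ontable(g)}
    → {clear(e), clear(g), handempty, on(e,b), ontable(a), ontable(b), ontable(g)}
  through step 1 (putdown(c)): drop {handempty}, keep {clear(e), clear(g), on(e,b), ontable(a), ontable(b), ontable(g)}, require {holding(c)}
    → {clear(e), clear(g), holding(c), on(e,b), ontable(a), ontable(b), ontable(g)}

== RESULT ==
["clear(e)", "clear(g)", "holding(c)", "on(e,b)", "ontable(a)", "ontable(b)", "ontable(g)"]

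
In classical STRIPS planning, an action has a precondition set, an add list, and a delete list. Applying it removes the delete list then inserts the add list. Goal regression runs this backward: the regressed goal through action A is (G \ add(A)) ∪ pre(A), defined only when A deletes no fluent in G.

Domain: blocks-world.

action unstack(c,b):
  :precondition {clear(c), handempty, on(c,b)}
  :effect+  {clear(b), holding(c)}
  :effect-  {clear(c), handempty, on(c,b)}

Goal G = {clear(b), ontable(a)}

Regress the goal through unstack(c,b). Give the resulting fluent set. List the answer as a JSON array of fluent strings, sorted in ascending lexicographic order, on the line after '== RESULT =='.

Regress:
  G ∩ del = {}  (empty — regression defined)
  G \ add = {clear(b), ontable(a)} \ {clear(b), holding(c)} = {ontable(a)}
  ∪ pre   = {ontable(a)} ∪ {clear(c), handempty, on(c,b)}
          = {clear(c), handempty, on(c,b), ontable(a)}

== RESULT ==
["clear(c)", "handempty", "on(c,b)", "ontable(a)"]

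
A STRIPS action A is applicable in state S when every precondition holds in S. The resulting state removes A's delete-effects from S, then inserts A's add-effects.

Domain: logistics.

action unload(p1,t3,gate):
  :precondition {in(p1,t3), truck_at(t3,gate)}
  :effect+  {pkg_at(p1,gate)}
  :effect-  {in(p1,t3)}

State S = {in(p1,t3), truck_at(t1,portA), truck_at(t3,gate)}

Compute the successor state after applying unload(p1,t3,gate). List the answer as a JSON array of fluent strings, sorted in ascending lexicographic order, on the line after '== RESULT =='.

Progress:
  pre ⊆ S: {in(p1,t3), truck_at(t3,gate)} ⊆ S  — applicable
  S \ del = {truck_at(t1,portA), truck_at(t3,gate)}
  ∪ add   = {pkg_at(p1,gate), truck_at(t1,portA), truck_at(t3,gate)}

== RESULT ==
["pkg_at(p1,gate)", "truck_at(t1,portA)", "truck_at(t3,gate)"]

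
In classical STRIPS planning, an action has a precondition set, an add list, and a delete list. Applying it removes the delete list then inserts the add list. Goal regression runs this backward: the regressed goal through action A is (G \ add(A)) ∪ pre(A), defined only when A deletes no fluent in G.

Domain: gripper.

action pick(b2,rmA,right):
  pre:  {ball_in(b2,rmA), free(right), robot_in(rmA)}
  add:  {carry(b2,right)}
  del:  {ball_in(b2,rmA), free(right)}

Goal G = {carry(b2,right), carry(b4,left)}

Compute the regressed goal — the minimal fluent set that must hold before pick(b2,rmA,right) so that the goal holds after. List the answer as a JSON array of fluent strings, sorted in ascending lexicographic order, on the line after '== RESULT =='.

Regress:
  G ∩ del = {}  (empty — regression defined)
  G \ add = {carry(b2,right), carry(b4,left)} \ {carry(b2,right)} = {carry(b4,left)}
  ∪ pre   = {carry(b4,left)} ∪ {ball_in(b2,rmA), free(right), robot_in(rmA)}
          = {ball_in(b2,rmA), carry(b4,left), free(right), robot_in(rmA)}

== RESULT ==
["ball_in(b2,rmA)", "carry(b4,left)", "free(right)", "robot_in(rmA)"]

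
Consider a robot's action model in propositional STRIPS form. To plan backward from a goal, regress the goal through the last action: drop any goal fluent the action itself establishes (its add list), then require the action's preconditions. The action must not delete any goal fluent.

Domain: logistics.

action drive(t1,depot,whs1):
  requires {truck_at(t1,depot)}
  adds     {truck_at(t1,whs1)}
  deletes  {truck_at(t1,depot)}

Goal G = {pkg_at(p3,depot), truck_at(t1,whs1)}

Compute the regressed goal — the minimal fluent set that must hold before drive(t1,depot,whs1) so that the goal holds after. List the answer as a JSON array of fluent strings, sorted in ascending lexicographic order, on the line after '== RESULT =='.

Compute (G \ add) ∪ pre:
  G ∩ del = {}  (empty — regression defined)
  G \ add = {pkg_at(p3,depot), truck_at(t1,whs1)} \ {truck_at(t1,whs1)} = {pkg_at(p3,depot)}
  ∪ pre   = {pkg_at(p3,depot)} ∪ {truck_at(t1,depot)}
          = {pkg_at(p3,depot), truck_at(t1,depot)}

== RESULT ==
["pkg_at(p3,depot)", "truck_at(t1,depot)"]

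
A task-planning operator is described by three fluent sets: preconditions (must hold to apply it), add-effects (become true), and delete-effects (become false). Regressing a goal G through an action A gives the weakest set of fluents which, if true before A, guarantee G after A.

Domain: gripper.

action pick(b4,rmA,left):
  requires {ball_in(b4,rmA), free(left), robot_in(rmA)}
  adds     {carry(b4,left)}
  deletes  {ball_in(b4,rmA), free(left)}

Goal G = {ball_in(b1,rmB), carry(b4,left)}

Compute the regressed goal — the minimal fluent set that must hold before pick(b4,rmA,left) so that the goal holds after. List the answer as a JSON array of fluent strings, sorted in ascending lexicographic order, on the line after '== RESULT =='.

Regress:
  G ∩ del = {}  (empty — regression defined)
  G \ add = {ball_in(b1,rmB), carry(b4,left)} \ {carry(b4,left)} = {ball_in(b1,rmB)}
  ∪ pre   = {ball_in(b1,rmB)} ∪ {ball_in(b4,rmA), free(left), robot_in(rmA)}
          = {ball_in(b1,rmB), ball_in(b4,rmA), free(left), robot_in(rmA)}

== RESULT ==
["ball_in(b1,rmB)", "ball_in(b4,rmA)", "free(left)", "robot_in(rmA)"]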